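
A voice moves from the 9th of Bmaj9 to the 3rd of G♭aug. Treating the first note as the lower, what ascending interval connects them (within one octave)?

diminished seventh

Bmaj9 has C♯ as its 9th, and G♭aug has B♭ as its 3rd.
C♯ up to B♭ is 9 semitones, a whole step narrower than a major seventh, so the interval is diminished.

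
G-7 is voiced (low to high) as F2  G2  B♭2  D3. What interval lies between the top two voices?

Those voices are B♭2 and D3.
Counting 3 letters and 4 half steps from B♭ gives a major third.

M3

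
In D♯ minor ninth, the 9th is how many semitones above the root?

14

D♯min9 is spelled D♯ F♯ A♯ C♯ E♯.
D♯ to E♯ is a major ninth: 14 semitones.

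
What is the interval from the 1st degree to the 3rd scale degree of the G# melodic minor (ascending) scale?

minor third

The scale runs G# A# B C# D# E# F##.
So we need the interval from G# up to B.
From G# to B: 3 semitones over a third = minor.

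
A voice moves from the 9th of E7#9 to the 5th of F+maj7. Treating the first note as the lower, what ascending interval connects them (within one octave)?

E7#9 has F𝄪 as its 9th, and F+maj7 has C♯ as its 5th.
From F𝄪 to C♯: 6 semitones over a fifth = diminished.

diminished fifth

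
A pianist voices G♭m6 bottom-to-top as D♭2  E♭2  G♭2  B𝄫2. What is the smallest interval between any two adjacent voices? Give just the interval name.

M2

Adjacent intervals: D♭2→E♭2 = major second; E♭2→G♭2 = minor third; G♭2→B𝄫2 = minor third.
The smallest is D♭2 to E♭2, a major second (2 semitones).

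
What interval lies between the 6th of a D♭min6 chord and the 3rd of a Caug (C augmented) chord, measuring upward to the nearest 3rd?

A4

The 6th of D♭min6 is B♭; the 3rd of Caug (C augmented) is E.
B♭ up to E is 6 semitones, a half step wider than a perfect fourth, so the interval is augmented.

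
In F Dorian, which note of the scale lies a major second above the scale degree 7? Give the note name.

F

The scale is F G A♭ B♭ C D E♭.
The scale degree 7 is E♭; a major second above that is F — scale degree 1.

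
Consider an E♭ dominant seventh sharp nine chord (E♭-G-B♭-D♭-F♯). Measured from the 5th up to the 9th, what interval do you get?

augmented fifth

That puts B♭ below F♯.
B♭ up to F♯ is 8 semitones, a half step wider than a perfect fifth, so the interval is augmented.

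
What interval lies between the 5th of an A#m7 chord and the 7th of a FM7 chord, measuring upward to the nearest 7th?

diminished 8th

The 5th of A#m7 is E#; the 7th of FM7 is E.
8 letter names make it an octave; at 11 semitones (a half step narrower than perfect) the quality is diminished.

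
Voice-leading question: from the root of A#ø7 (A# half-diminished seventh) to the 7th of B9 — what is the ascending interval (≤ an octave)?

diminished 8th

A#ø7 (A# half-diminished seventh) has A# as its root, and B9 has A as its 7th.
From A# to A: 11 semitones over an octave = diminished.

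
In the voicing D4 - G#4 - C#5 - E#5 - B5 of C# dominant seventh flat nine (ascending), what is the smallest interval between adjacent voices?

Adjacent intervals: D4→G#4 = augmented fourth; G#4→C#5 = perfect fourth; C#5→E#5 = major third; E#5→B5 = diminished fifth.
The smallest is C#5 to E#5, a major third (4 semitones).

major 3rd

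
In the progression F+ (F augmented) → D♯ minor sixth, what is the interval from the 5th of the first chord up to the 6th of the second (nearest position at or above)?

F+ (F augmented) has C♯ as its 5th, and D♯ minor sixth has B♯ as its 6th.
Counting 7 letters and 11 half steps from C♯ gives a major seventh.

major 7th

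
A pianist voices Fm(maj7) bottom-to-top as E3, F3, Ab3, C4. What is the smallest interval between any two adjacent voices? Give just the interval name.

minor second

Adjacent intervals: E3→F3 = minor second; F3→Ab3 = minor third; Ab3→C4 = major third.
The smallest is E3 to F3, a minor second (1 semitone).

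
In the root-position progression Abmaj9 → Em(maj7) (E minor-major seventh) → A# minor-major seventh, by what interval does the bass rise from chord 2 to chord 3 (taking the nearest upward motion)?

A4

The roots are E and A#.
E up to A# is 6 semitones, a half step wider than a perfect fourth, so the interval is augmented.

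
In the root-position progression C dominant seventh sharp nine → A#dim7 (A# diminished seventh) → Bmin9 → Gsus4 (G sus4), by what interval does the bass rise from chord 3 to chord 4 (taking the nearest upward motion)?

The roots are B and G.
6 letter names make it a sixth; at 8 semitones (a half step narrower than major) the quality is minor.

m6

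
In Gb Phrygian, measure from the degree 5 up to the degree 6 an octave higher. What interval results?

Spelling Gb Phrygian: Gb Abb Bbb Cb Db Ebb Fb.
So we need the interval from Db up to Ebb.
Db up to Ebb is 13 semitones, a half step narrower than a major ninth, so the interval is minor.

m9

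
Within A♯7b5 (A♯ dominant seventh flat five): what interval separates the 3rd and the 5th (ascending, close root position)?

diminished 3rd

The chord tones of A♯7b5 are A♯-C𝄪-E-G♯.
3rd = C𝄪; 5th = E.
C𝄪 up to E is 2 semitones, a whole step narrower than a major third, so the interval is diminished.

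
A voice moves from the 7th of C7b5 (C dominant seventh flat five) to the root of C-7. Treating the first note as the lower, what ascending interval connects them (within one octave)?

The 7th of C7b5 (C dominant seventh flat five) is Bb; the root of C-7 is C.
Counting 2 letters and 2 half steps from Bb gives a major second.

major second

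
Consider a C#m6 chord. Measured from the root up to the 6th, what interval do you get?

C#m6: C# E G# A#.
The root is C# and the 6th is A#.
From C# to A# is 9 semitones, exactly the major sixth.

M6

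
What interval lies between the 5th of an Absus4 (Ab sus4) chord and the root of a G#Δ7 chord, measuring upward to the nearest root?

A3

The 5th of Absus4 (Ab sus4) is Eb; the root of G#Δ7 is G#.
3 letter names make it a third; at 5 semitones (a half step wider than major) the quality is augmented.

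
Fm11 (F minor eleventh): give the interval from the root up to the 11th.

Fm11 (F minor eleventh): F-A♭-C-E♭-G-B♭.
The root is F and the 11th is B♭.
Counting 11 letters and 17 half steps from F gives a perfect eleventh.

perfect 11th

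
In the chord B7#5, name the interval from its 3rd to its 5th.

major 3rd

B augmented seventh: B–D#–F##–A.
3rd = D#; 5th = F##.
From D# to F## is 4 semitones, exactly the major third.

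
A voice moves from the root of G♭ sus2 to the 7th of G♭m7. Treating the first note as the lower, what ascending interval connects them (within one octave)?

G♭ sus2 has G♭ as its root, and G♭m7 has F♭ as its 7th.
7 letter names make it a seventh; at 10 semitones (a half step narrower than major) the quality is minor.

minor seventh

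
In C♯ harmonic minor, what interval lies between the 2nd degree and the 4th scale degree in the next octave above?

minor tenth

C♯ harmonic minor: C♯ D♯ E F♯ G♯ A B♯.
That puts D♯ below F♯.
From D♯ to F♯: 15 semitones over a tenth = minor.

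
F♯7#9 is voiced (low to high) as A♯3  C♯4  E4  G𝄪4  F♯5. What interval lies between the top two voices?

Those voices are G𝄪4 and F♯5.
From G𝄪 to F♯: 9 semitones over a seventh = diminished.

diminished seventh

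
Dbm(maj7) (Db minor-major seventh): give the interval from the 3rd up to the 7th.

The chord tones of Dbm(maj7) (Db minor-major seventh) are Db–Fb–Ab–C.
3rd = Fb; 7th = C.
From Fb to C: 8 semitones over a fifth = augmented.

A5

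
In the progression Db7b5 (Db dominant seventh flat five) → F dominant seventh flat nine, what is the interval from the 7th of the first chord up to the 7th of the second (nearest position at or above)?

The 7th of Db7b5 (Db dominant seventh flat five) is Cb; the 7th of F dominant seventh flat nine is Eb.
Counting 3 letters and 4 half steps from Cb gives a major third.

M3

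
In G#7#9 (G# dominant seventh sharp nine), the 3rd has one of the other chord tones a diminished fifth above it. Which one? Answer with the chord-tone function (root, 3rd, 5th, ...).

G# dominant seventh sharp nine: G#, B#, D#, F#, A##.
The 3rd is B#. A diminished fifth above B# is F#.
F# is the chord's 7th.

7th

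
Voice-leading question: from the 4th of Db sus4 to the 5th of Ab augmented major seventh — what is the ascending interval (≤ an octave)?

The 4th of Db sus4 is Gb; the 5th of Ab augmented major seventh is E.
Gb up to E is 10 semitones, a half step wider than a major sixth, so the interval is augmented.

A6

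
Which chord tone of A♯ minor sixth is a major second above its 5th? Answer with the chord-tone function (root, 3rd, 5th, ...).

6th

Spelling the chord: A♯, C♯, E♯, F𝄪.
The 5th is E♯. A major second above E♯ is F𝄪.
F𝄪 is the chord's 6th.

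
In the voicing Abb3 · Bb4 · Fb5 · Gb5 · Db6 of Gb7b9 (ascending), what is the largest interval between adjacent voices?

Adjacent intervals: Abb3→Bb4 = augmented ninth; Bb4→Fb5 = diminished fifth; Fb5→Gb5 = major second; Gb5→Db6 = perfect fifth.
The largest is Abb3 to Bb4, an augmented ninth (15 semitones).

augmented ninth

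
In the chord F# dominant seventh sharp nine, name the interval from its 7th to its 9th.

The chord tones of F#7#9 are F#, A#, C#, E, G##.
That puts E below G##.
E up to G## is 5 semitones, a half step wider than a major third, so the interval is augmented.

augmented third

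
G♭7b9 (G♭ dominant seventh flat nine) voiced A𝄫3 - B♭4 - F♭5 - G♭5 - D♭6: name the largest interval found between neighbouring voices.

Adjacent intervals: A𝄫3→B♭4 = augmented ninth; B♭4→F♭5 = diminished fifth; F♭5→G♭5 = major second; G♭5→D♭6 = perfect fifth.
The largest is A𝄫3 to B♭4, an augmented ninth (15 semitones).

A9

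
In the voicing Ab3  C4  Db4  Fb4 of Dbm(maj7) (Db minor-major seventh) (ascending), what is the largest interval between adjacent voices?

major 3rd

Adjacent intervals: Ab3→C4 = major third; C4→Db4 = minor second; Db4→Fb4 = minor third.
The largest is Ab3 to C4, a major third (4 semitones).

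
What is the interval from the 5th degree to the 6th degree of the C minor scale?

minor second

Spelling the C minor scale: C D Eb F G Ab Bb.
5th degree = G; 6th degree = Ab.
2 letter names make it a second; at 1 semitone (a half step narrower than major) the quality is minor.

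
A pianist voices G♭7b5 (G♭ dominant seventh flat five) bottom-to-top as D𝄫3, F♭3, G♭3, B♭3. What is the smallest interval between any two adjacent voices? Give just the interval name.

Adjacent intervals: D𝄫3→F♭3 = major third; F♭3→G♭3 = major second; G♭3→B♭3 = major third.
The smallest is F♭3 to G♭3, a major second (2 semitones).

M2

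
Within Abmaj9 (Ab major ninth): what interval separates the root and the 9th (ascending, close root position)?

Abmaj9: Ab C Eb G Bb.
The root is Ab and the 9th is Bb.
From Ab to Bb is 14 semitones, exactly the major ninth.

major ninth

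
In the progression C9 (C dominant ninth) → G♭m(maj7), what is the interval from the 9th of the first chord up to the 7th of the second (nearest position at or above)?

The 9th of C9 (C dominant ninth) is D; the 7th of G♭m(maj7) is F.
3 letter names make it a third; at 3 semitones (a half step narrower than major) the quality is minor.

m3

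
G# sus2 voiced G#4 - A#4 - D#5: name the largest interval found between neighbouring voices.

Adjacent intervals: G#4→A#4 = major second; A#4→D#5 = perfect fourth.
The largest is A#4 to D#5, a perfect fourth (5 semitones).

perfect fourth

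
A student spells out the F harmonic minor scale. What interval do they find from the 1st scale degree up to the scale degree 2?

M2

F harmonic minor: F G Ab Bb C Db E.
That puts F below G.
Counting 2 letters and 2 half steps from F gives a major second.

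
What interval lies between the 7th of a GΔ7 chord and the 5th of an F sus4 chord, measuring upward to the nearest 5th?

diminished fifth

GΔ7 has F♯ as its 7th, and F sus4 has C as its 5th.
5 letter names make it a fifth; at 6 semitones (a half step narrower than perfect) the quality is diminished.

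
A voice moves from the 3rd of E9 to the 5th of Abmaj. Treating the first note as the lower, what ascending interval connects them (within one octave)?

d6

E9 has G# as its 3rd, and Abmaj has Eb as its 5th.
G# up to Eb is 7 semitones, a whole step narrower than a major sixth, so the interval is diminished.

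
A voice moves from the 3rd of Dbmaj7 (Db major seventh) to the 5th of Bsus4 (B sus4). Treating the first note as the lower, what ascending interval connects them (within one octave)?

Dbmaj7 (Db major seventh) has F as its 3rd, and Bsus4 (B sus4) has F# as its 5th.
From F to F#: 1 semitone over a unison = augmented.

augmented unison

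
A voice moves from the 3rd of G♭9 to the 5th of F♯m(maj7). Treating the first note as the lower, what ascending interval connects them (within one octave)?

augmented 2nd

The 3rd of G♭9 is B♭; the 5th of F♯m(maj7) is C♯.
2 letter names make it a second; at 3 semitones (a half step wider than major) the quality is augmented.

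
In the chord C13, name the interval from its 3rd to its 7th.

d5

The chord tones of C13 are C–E–G–Bb–D–A.
The 3rd is E and the 7th is Bb.
E up to Bb is 6 semitones, a half step narrower than a perfect fifth, so the interval is diminished.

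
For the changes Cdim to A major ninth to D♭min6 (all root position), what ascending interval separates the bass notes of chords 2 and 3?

The roots are A and D♭.
4 letter names make it a fourth; at 4 semitones (a half step narrower than perfect) the quality is diminished.

diminished 4th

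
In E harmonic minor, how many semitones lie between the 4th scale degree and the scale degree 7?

The scale is E F♯ G A B C D♯.
A up to D♯ is an augmented fourth — 6 semitones.

6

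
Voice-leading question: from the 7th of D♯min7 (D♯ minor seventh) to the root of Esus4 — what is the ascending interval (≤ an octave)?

minor third

The 7th of D♯min7 (D♯ minor seventh) is C♯; the root of Esus4 is E.
3 letter names make it a third; at 3 semitones (a half step narrower than major) the quality is minor.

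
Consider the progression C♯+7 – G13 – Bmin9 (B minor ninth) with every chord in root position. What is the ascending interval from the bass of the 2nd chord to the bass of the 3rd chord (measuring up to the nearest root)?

major third

The roots are G and B.
From G to B is 4 semitones, exactly the major third.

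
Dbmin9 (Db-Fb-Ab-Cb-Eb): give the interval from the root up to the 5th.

That puts Db below Ab.
From Db to Ab is 7 semitones, exactly the perfect fifth.

perfect 5th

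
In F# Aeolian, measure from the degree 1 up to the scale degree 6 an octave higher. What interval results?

The scale runs F# G# A B C# D E.
So we need the interval from F# up to D.
F# up to D is 20 semitones, a half step narrower than a major thirteenth, so the interval is minor.

m13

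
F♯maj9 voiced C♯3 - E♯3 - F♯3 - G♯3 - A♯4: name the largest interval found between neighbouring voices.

M9

Adjacent intervals: C♯3→E♯3 = major third; E♯3→F♯3 = minor second; F♯3→G♯3 = major second; G♯3→A♯4 = major ninth.
The largest is G♯3 to A♯4, a major ninth (14 semitones).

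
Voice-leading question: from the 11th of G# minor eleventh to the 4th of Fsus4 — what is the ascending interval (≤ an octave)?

G# minor eleventh has C# as its 11th, and Fsus4 has Bb as its 4th.
C# up to Bb is 9 semitones, a whole step narrower than a major seventh, so the interval is diminished.

d7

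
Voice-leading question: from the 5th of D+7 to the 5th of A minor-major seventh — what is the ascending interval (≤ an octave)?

d5

The 5th of D+7 is A#; the 5th of A minor-major seventh is E.
A# up to E is 6 semitones, a half step narrower than a perfect fifth, so the interval is diminished.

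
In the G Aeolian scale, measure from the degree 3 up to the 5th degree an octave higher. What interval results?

Spelling the G Aeolian scale: G A Bb C D Eb F.
Degree 3 = Bb; 5th scale degree (up an octave) = D.
Counting 10 letters and 16 half steps from Bb gives a major tenth.

major tenth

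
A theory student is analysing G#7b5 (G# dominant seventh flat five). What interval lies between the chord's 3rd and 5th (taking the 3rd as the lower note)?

diminished third

G# dominant seventh flat five is spelled G#, B#, D, F#.
That puts B# below D.
B# up to D is 2 semitones, a whole step narrower than a major third, so the interval is diminished.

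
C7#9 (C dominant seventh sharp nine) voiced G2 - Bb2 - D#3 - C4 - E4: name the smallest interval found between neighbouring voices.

Adjacent intervals: G2→Bb2 = minor third; Bb2→D#3 = augmented third; D#3→C4 = diminished seventh; C4→E4 = major third.
The smallest is G2 to Bb2, a minor third (3 semitones).

minor third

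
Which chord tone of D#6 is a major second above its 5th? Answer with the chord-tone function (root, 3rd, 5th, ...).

6th

D#6 is spelled D#-F##-A#-B#.
The 5th is A#. A major second above A# is B#.
B# is the chord's 6th.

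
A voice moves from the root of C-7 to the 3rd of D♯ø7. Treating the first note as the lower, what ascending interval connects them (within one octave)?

augmented fourth

C-7 has C as its root, and D♯ø7 has F♯ as its 3rd.
4 letter names make it a fourth; at 6 semitones (a half step wider than perfect) the quality is augmented.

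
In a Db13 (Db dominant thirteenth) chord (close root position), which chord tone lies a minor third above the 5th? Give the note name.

Cb

The chord tones of Db dominant thirteenth are Db, F, Ab, Cb, Eb, Bb.
The 5th is Ab. A minor third above Ab is Cb.
Cb is the chord's 7th.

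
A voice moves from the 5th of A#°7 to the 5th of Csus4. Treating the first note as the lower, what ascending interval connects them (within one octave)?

A#°7 has E as its 5th, and Csus4 has G as its 5th.
From E to G: 3 semitones over a third = minor.

minor 3rd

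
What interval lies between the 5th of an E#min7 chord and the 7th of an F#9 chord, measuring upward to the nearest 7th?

E#min7 has B# as its 5th, and F#9 has E as its 7th.
From B# to E: 4 semitones over a fourth = diminished.

diminished fourth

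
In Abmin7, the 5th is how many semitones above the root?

Spelling the chord: Ab Cb Eb Gb.
Ab to Eb is a perfect fifth: 7 semitones.

7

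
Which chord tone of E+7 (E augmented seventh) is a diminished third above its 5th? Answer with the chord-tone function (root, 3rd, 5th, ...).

7th

E+7 (E augmented seventh) is spelled E-G#-B#-D.
The 5th is B#. A diminished third above B# is D.
D is the chord's 7th.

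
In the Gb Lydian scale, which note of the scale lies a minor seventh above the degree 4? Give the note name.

Bb

The scale is Gb Ab Bb C Db Eb F.
The degree 4 is C; a minor seventh above that is Bb — scale degree 3.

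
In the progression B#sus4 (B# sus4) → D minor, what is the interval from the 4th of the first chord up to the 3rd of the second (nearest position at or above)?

diminished 2nd

B#sus4 (B# sus4) has E# as its 4th, and D minor has F as its 3rd.
E# up to F is 0 semitones, a whole step narrower than a major second, so the interval is diminished.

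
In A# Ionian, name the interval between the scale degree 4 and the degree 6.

major 3rd

A# major: A# B# C## D# E# F## G##.
Scale degree 4 = D#; 6th degree = F##.
From D# to F## is 4 semitones, exactly the major third.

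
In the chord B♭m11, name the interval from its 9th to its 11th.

minor third

The chord tones of B♭ minor eleventh are B♭, D♭, F, A♭, C, E♭.
That puts C below E♭.
C up to E♭ is 3 semitones, a half step narrower than a major third, so the interval is minor.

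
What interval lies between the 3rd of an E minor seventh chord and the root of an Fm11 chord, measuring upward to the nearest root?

The 3rd of E minor seventh is G; the root of Fm11 is F.
From G to F: 10 semitones over a seventh = minor.

minor seventh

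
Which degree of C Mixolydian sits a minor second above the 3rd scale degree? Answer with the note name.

The scale is C D E F G A Bb.
The 3rd scale degree is E; a minor second above that is F — scale degree 4.

F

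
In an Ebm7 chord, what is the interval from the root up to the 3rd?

minor third

Spelling the chord: Eb Gb Bb Db.
So we need the interval from Eb up to Gb.
From Eb to Gb: 3 semitones over a third = minor.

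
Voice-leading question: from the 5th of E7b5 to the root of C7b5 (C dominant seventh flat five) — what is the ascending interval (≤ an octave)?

The 5th of E7b5 is B♭; the root of C7b5 (C dominant seventh flat five) is C.
From B♭ to C is 2 semitones, exactly the major second.

major second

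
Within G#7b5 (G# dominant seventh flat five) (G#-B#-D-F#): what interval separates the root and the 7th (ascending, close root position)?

That puts G# below F#.
G# up to F# is 10 semitones, a half step narrower than a major seventh, so the interval is minor.

minor seventh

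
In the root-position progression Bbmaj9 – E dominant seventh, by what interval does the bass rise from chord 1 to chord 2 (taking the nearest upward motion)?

The roots are Bb and E.
4 letter names make it a fourth; at 6 semitones (a half step wider than perfect) the quality is augmented.

augmented 4th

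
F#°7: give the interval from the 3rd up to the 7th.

F#dim7: F#-A-C-Eb.
The 3rd is A and the 7th is Eb.
5 letter names make it a fifth; at 6 semitones (a half step narrower than perfect) the quality is diminished.

diminished fifth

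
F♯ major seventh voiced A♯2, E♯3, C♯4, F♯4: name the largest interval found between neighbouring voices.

m6

Adjacent intervals: A♯2→E♯3 = perfect fifth; E♯3→C♯4 = minor sixth; C♯4→F♯4 = perfect fourth.
The largest is E♯3 to C♯4, a minor sixth (8 semitones).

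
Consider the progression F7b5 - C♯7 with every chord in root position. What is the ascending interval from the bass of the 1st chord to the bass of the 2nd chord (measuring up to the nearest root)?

augmented fifth

The roots are F and C♯.
5 letter names make it a fifth; at 8 semitones (a half step wider than perfect) the quality is augmented.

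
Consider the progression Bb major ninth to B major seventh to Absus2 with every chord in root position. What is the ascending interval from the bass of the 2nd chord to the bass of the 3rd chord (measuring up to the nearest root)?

The roots are B and Ab.
From B to Ab: 9 semitones over a seventh = diminished.

diminished seventh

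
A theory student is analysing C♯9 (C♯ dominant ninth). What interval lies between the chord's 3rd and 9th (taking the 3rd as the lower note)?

minor seventh

C♯9 (C♯ dominant ninth) is spelled C♯–E♯–G♯–B–D♯.
3rd = E♯; 9th = D♯.
From E♯ to D♯: 10 semitones over a seventh = minor.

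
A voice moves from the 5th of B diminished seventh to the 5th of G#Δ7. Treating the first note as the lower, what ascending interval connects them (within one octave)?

augmented sixth

B diminished seventh has F as its 5th, and G#Δ7 has D# as its 5th.
From F to D#: 10 semitones over a sixth = augmented.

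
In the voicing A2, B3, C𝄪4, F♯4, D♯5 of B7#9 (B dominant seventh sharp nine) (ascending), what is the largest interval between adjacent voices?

major 9th

Adjacent intervals: A2→B3 = major ninth; B3→C𝄪4 = augmented second; C𝄪4→F♯4 = diminished fourth; F♯4→D♯5 = major sixth.
The largest is A2 to B3, a major ninth (14 semitones).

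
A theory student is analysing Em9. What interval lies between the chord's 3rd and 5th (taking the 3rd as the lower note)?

major third

Emin9: E, G, B, D, F#.
So we need the interval from G up to B.
Counting 3 letters and 4 half steps from G gives a major third.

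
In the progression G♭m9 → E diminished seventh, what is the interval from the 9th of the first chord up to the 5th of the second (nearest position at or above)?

major second

G♭m9 has A♭ as its 9th, and E diminished seventh has B♭ as its 5th.
Counting 2 letters and 2 half steps from A♭ gives a major second.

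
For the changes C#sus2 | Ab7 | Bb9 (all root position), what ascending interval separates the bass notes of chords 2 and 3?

The roots are Ab and Bb.
Ab up to Bb spans 2 letter names and 2 semitones — a major second.

M2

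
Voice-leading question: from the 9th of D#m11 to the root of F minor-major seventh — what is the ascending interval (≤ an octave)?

diminished second

D#m11 has E# as its 9th, and F minor-major seventh has F as its root.
E# up to F is 0 semitones, a whole step narrower than a major second, so the interval is diminished.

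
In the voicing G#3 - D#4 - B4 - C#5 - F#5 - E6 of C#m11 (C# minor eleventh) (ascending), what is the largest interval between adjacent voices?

Adjacent intervals: G#3→D#4 = perfect fifth; D#4→B4 = minor sixth; B4→C#5 = major second; C#5→F#5 = perfect fourth; F#5→E6 = minor seventh.
The largest is F#5 to E6, a minor seventh (10 semitones).

minor 7th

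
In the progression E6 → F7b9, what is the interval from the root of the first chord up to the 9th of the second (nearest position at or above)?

The root of E6 is E; the 9th of F7b9 is Gb.
E up to Gb is 2 semitones, a whole step narrower than a major third, so the interval is diminished.

diminished third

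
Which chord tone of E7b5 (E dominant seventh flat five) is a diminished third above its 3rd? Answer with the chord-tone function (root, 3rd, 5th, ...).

5th

E dominant seventh flat five: E-G♯-B♭-D.
The 3rd is G♯. A diminished third above G♯ is B♭.
B♭ is the chord's 5th.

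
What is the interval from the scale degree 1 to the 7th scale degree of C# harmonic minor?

major seventh

The scale runs C# D# E F# G# A B#.
So we need the interval from C# up to B#.
Counting 7 letters and 11 half steps from C# gives a major seventh.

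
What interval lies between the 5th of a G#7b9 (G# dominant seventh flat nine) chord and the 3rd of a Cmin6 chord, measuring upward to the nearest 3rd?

diminished second

G#7b9 (G# dominant seventh flat nine) has D# as its 5th, and Cmin6 has Eb as its 3rd.
2 letter names make it a second; at 0 semitones (a whole step narrower than major) the quality is diminished.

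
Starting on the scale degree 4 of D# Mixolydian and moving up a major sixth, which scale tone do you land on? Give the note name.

The scale is D# E# F## G# A# B# C#.
The scale degree 4 is G#; a major sixth above that is E# — scale degree 2.

E#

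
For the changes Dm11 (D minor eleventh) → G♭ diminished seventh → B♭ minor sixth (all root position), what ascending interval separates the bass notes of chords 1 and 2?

d4

The roots are D and G♭.
4 letter names make it a fourth; at 4 semitones (a half step narrower than perfect) the quality is diminished.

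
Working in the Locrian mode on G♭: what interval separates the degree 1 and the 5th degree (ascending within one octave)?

diminished fifth

G♭ locrian: G♭ A𝄫 B𝄫 C♭ D𝄫 E𝄫 F♭.
That puts G♭ below D𝄫.
G♭ up to D𝄫 is 6 semitones, a half step narrower than a perfect fifth, so the interval is diminished.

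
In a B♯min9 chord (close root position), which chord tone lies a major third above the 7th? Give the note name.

B♯min9 (B♯ minor ninth): B♯ D♯ F𝄪 A♯ C𝄪.
The 7th is A♯. A major third above A♯ is C𝄪.
C𝄪 is the chord's 9th.

C##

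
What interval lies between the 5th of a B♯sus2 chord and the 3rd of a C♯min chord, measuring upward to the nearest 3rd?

B♯sus2 has F𝄪 as its 5th, and C♯min has E as its 3rd.
From F𝄪 to E: 9 semitones over a seventh = diminished.

d7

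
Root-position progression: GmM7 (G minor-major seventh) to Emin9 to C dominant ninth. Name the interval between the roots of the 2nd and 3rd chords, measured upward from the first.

minor 6th

The roots are E and C.
6 letter names make it a sixth; at 8 semitones (a half step narrower than major) the quality is minor.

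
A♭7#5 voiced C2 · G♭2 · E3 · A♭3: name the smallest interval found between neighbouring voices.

Adjacent intervals: C2→G♭2 = diminished fifth; G♭2→E3 = augmented sixth; E3→A♭3 = diminished fourth.
The smallest is E3 to A♭3, a diminished fourth (4 semitones).

diminished fourth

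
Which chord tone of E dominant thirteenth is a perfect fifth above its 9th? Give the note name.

C#

E dominant thirteenth is spelled E G# B D F# C#.
The 9th is F#. A perfect fifth above F# is C#.
C# is the chord's 13th.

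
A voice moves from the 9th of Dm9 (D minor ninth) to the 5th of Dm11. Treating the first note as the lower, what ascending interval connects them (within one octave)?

The 9th of Dm9 (D minor ninth) is E; the 5th of Dm11 is A.
From E to A is 5 semitones, exactly the perfect fourth.

P4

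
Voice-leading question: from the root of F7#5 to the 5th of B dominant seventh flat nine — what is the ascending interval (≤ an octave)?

F7#5 has F as its root, and B dominant seventh flat nine has F# as its 5th.
From F to F#: 1 semitone over a unison = augmented.

augmented unison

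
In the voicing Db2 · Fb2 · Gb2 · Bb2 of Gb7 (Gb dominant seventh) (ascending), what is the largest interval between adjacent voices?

major third

Adjacent intervals: Db2→Fb2 = minor third; Fb2→Gb2 = major second; Gb2→Bb2 = major third.
The largest is Gb2 to Bb2, a major third (4 semitones).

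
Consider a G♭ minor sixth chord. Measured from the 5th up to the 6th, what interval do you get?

major second

The chord tones of G♭min6 are G♭ B𝄫 D♭ E♭.
The 5th is D♭ and the 6th is E♭.
Counting 2 letters and 2 half steps from D♭ gives a major second.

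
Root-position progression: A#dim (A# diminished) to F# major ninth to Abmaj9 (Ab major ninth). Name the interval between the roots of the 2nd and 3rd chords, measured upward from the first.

d3

The roots are F# and Ab.
F# up to Ab is 2 semitones, a whole step narrower than a major third, so the interval is diminished.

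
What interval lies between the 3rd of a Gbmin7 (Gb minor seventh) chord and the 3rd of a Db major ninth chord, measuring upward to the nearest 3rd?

The 3rd of Gbmin7 (Gb minor seventh) is Bbb; the 3rd of Db major ninth is F.
5 letter names make it a fifth; at 8 semitones (a half step wider than perfect) the quality is augmented.

A5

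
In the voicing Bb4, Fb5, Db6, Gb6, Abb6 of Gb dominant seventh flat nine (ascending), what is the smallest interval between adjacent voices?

minor second

Adjacent intervals: Bb4→Fb5 = diminished fifth; Fb5→Db6 = major sixth; Db6→Gb6 = perfect fourth; Gb6→Abb6 = minor second.
The smallest is Gb6 to Abb6, a minor second (1 semitone).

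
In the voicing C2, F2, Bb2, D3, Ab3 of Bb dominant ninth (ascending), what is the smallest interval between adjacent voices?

Adjacent intervals: C2→F2 = perfect fourth; F2→Bb2 = perfect fourth; Bb2→D3 = major third; D3→Ab3 = diminished fifth.
The smallest is Bb2 to D3, a major third (4 semitones).

M3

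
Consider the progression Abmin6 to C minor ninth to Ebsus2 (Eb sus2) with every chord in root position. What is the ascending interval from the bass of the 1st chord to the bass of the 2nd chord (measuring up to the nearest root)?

The roots are Ab and C.
Counting 3 letters and 4 half steps from Ab gives a major third.

major third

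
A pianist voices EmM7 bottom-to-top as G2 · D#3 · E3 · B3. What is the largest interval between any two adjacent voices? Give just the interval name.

augmented 5th

Adjacent intervals: G2→D#3 = augmented fifth; D#3→E3 = minor second; E3→B3 = perfect fifth.
The largest is G2 to D#3, an augmented fifth (8 semitones).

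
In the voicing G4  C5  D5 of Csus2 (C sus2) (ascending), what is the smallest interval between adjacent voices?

major second

Adjacent intervals: G4→C5 = perfect fourth; C5→D5 = major second.
The smallest is C5 to D5, a major second (2 semitones).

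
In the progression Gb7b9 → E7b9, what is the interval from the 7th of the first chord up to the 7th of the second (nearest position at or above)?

augmented sixth

Gb7b9 has Fb as its 7th, and E7b9 has D as its 7th.
6 letter names make it a sixth; at 10 semitones (a half step wider than major) the quality is augmented.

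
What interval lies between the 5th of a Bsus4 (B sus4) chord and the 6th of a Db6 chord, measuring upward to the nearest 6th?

Bsus4 (B sus4) has F# as its 5th, and Db6 has Bb as its 6th.
F# up to Bb is 4 semitones, a half step narrower than a perfect fourth, so the interval is diminished.

diminished fourth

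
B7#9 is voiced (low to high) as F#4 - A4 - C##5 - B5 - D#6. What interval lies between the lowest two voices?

Those voices are F#4 and A4.
F# up to A is 3 semitones, a half step narrower than a major third, so the interval is minor.

m3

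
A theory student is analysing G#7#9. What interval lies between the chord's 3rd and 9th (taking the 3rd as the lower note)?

major seventh

Spelling the chord: G#–B#–D#–F#–A##.
3rd = B#; 9th = A##.
From B# to A## is 11 semitones, exactly the major seventh.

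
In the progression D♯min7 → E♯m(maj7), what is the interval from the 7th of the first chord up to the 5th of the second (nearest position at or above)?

major seventh

The 7th of D♯min7 is C♯; the 5th of E♯m(maj7) is B♯.
From C♯ to B♯ is 11 semitones, exactly the major seventh.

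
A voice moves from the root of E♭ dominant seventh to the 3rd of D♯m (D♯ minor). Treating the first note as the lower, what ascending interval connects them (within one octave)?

E♭ dominant seventh has E♭ as its root, and D♯m (D♯ minor) has F♯ as its 3rd.
2 letter names make it a second; at 3 semitones (a half step wider than major) the quality is augmented.

A2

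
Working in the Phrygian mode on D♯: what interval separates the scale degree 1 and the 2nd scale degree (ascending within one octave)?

m2

D♯ phrygian: D♯ E F♯ G♯ A♯ B C♯.
So we need the interval from D♯ up to E.
2 letter names make it a second; at 1 semitone (a half step narrower than major) the quality is minor.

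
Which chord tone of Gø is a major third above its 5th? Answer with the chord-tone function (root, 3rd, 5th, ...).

7th

G half-diminished seventh is spelled G B♭ D♭ F.
The 5th is D♭. A major third above D♭ is F.
F is the chord's 7th.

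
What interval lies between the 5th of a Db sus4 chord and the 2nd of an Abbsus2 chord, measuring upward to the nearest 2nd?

minor second

Db sus4 has Ab as its 5th, and Abbsus2 has Bbb as its 2nd.
From Ab to Bbb: 1 semitone over a second = minor.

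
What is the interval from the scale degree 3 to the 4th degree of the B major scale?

B major: B C# D# E F# G# A#.
So we need the interval from D# up to E.
2 letter names make it a second; at 1 semitone (a half step narrower than major) the quality is minor.

m2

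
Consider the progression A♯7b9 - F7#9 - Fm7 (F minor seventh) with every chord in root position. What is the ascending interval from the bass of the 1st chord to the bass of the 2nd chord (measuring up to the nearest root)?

diminished 6th

The roots are A♯ and F.
From A♯ to F: 7 semitones over a sixth = diminished.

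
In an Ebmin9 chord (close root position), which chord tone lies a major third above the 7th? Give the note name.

Ebmin9: Eb Gb Bb Db F.
The 7th is Db. A major third above Db is F.
F is the chord's 9th.

F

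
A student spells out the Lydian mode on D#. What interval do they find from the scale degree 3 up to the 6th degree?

perfect fourth

D# lydian: D# E# F## G## A# B# C##.
Scale degree 3 = F##; degree 6 = B#.
From F## to B# is 5 semitones, exactly the perfect fourth.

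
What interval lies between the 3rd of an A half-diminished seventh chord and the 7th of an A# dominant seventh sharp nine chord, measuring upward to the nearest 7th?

The 3rd of A half-diminished seventh is C; the 7th of A# dominant seventh sharp nine is G#.
5 letter names make it a fifth; at 8 semitones (a half step wider than perfect) the quality is augmented.

A5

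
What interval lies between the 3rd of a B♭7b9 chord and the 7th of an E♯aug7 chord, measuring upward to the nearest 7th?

B♭7b9 has D as its 3rd, and E♯aug7 has D♯ as its 7th.
1 letter names make it a unison; at 1 semitone (a half step wider than perfect) the quality is augmented.

augmented unison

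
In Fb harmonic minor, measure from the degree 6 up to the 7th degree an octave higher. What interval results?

Fb harmonic minor: Fb Gb Abb Bbb Cb Dbb Eb.
Degree 6 = Dbb; 7th scale degree (up an octave) = Eb.
Dbb up to Eb is 15 semitones, a half step wider than a major ninth, so the interval is augmented.

A9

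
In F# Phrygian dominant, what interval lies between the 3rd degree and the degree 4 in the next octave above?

minor ninth

The scale runs F# G A# B C# D E.
The 3rd degree is A# and the degree 4 (up an octave) is B.
From A# to B: 13 semitones over a ninth = minor.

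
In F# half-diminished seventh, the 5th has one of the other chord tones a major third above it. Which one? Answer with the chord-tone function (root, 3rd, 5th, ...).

7th

F#m7b5 is spelled F#–A–C–E.
The 5th is C. A major third above C is E.
E is the chord's 7th.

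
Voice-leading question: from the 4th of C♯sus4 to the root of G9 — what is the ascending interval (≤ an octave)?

The 4th of C♯sus4 is F♯; the root of G9 is G.
From F♯ to G: 1 semitone over a second = minor.

minor second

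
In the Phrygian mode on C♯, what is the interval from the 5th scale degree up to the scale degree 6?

minor second

The scale runs C♯ D E F♯ G♯ A B.
That puts G♯ below A.
2 letter names make it a second; at 1 semitone (a half step narrower than major) the quality is minor.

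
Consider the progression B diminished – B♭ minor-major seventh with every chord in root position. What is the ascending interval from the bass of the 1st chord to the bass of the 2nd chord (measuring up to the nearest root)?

diminished octave

The roots are B and B♭.
From B to B♭: 11 semitones over an octave = diminished.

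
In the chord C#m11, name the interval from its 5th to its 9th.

The chord tones of C# minor eleventh are C# E G# B D# F#.
5th = G#; 9th = D#.
From G# to D# is 7 semitones, exactly the perfect fifth.

perfect fifth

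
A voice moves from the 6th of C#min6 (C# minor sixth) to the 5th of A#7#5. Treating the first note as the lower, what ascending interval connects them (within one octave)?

augmented fifth

The 6th of C#min6 (C# minor sixth) is A#; the 5th of A#7#5 is E##.
5 letter names make it a fifth; at 8 semitones (a half step wider than perfect) the quality is augmented.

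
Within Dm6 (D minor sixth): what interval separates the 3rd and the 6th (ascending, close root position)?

Spelling the chord: D F A B.
So we need the interval from F up to B.
From F to B: 6 semitones over a fourth = augmented.

augmented fourth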